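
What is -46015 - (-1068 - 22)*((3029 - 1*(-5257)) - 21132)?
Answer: -14048155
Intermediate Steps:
-46015 - (-1068 - 22)*((3029 - 1*(-5257)) - 21132) = -46015 - (-1090)*((3029 + 5257) - 21132) = -46015 - (-1090)*(8286 - 21132) = -46015 - (-1090)*(-12846) = -46015 - 1*14002140 = -46015 - 14002140 = -14048155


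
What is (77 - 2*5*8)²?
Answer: 9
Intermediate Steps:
(77 - 2*5*8)² = (77 - 10*8)² = (77 - 80)² = (-3)² = 9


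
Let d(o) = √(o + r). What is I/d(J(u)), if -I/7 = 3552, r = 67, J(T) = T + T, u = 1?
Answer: -8288*√69/23 ≈ -2993.3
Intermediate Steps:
J(T) = 2*T
d(o) = √(67 + o) (d(o) = √(o + 67) = √(67 + o))
I = -24864 (I = -7*3552 = -24864)
I/d(J(u)) = -24864/√(67 + 2*1) = -24864/√(67 + 2) = -24864*√69/69 = -8288*√69/23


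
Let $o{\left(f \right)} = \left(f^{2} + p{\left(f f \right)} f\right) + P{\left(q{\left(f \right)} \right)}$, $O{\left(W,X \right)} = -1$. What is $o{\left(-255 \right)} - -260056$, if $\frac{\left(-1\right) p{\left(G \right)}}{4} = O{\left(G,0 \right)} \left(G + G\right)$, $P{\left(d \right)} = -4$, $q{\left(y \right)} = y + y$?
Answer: $-132325923$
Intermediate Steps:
$q{\left(y \right)} = 2 y$
$p{\left(G \right)} = 8 G$ ($p{\left(G \right)} = - 4 \left(- (G + G)\right) = - 4 \left(- 2 G\right) = 8 G$)
$o{\left(f \right)} = -4 + f^{2} + 8 f^{3}$ ($o{\left(f \right)} = \left(f^{2} + 8 f f f\right) - 4 = \left(f^{2} + 8 f^{2} f\right) - 4 = \left(f^{2} + 8 f^{3}\right) - 4 = -4 + f^{2} + 8 f^{3}$)
$o{\left(-255 \right)} - -260056 = \left(-4 + \left(-255\right)^{2} + 8 \left(-255\right)^{3}\right) - -260056 = \left(-4 + 65025 + 8 \left(-16581375\right)\right) + 260056 = \left(-4 + 65025 - 132651000\right) + 260056 = -132585979 + 260056 = -132325923$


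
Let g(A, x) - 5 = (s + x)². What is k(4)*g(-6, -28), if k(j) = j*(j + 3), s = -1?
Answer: 23688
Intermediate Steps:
k(j) = j*(3 + j)
g(A, x) = 5 + (-1 + x)²
k(4)*g(-6, -28) = (4*(3 + 4))*(5 + (-1 - 28)²) = (4*7)*(5 + (-29)²) = 28*(5 + 841) = 28*846 = 23688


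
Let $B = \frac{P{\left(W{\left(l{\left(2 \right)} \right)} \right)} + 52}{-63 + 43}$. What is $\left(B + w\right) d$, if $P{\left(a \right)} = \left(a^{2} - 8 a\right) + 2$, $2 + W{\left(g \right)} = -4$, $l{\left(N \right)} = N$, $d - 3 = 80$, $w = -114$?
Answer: $- \frac{100347}{10} \approx -10035.0$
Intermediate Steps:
$d = 83$ ($d = 3 + 80 = 83$)
$W{\left(g \right)} = -6$ ($W{\left(g \right)} = -2 - 4 = -6$)
$P{\left(a \right)} = 2 + a^{2} - 8 a$
$B = - \frac{69}{10}$ ($B = \frac{\left(2 + \left(-6\right)^{2} - -48\right) + 52}{-63 + 43} = \frac{\left(2 + 36 + 48\right) + 52}{-20} = \left(86 + 52\right) \left(- \frac{1}{20}\right) = 138 \left(- \frac{1}{20}\right) = - \frac{69}{10} \approx -6.9$)
$\left(B + w\right) d = \left(- \frac{69}{10} - 114\right) 83 = \left(- \frac{1209}{10}\right) 83 = - \frac{100347}{10}$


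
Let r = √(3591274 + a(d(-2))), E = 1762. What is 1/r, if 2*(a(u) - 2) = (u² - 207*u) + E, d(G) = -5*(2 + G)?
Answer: √3592157/3592157 ≈ 0.00052762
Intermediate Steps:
d(G) = -10 - 5*G
a(u) = 883 + u²/2 - 207*u/2 (a(u) = 2 + ((u² - 207*u) + 1762)/2 = 2 + (1762 + u² - 207*u)/2 = 2 + (881 + u²/2 - 207*u/2) = 883 + u²/2 - 207*u/2)
r = √3592157 (r = √(3591274 + (883 + (-10 - 5*(-2))²/2 - 207*(-10 - 5*(-2))/2)) = √(3591274 + (883 + (-10 + 10)²/2 - 207*(-10 + 10)/2)) = √(3591274 + (883 + (½)*0² - 207/2*0)) = √(3591274 + (883 + (½)*0 + 0)) = √(3591274 + (883 + 0 + 0)) = √(3591274 + 883) = √3592157 ≈ 1895.3)
1/r = 1/(√3592157) = √3592157/3592157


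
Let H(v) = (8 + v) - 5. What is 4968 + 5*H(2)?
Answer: 4993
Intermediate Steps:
H(v) = 3 + v
4968 + 5*H(2) = 4968 + 5*(3 + 2) = 4968 + 5*5 = 4968 + 25 = 4993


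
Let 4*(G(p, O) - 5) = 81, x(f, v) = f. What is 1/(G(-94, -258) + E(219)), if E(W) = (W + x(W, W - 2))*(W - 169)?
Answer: 4/87701 ≈ 4.5609e-5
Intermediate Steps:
G(p, O) = 101/4 (G(p, O) = 5 + (1/4)*81 = 5 + 81/4 = 101/4)
E(W) = 2*W*(-169 + W) (E(W) = (W + W)*(W - 169) = (2*W)*(-169 + W) = 2*W*(-169 + W))
1/(G(-94, -258) + E(219)) = 1/(101/4 + 2*219*(-169 + 219)) = 1/(101/4 + 2*219*50) = 1/(101/4 + 21900) = 1/(87701/4) = 4/87701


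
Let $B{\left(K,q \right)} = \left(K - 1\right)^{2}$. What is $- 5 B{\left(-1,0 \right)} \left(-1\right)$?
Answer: $20$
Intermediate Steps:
$B{\left(K,q \right)} = \left(-1 + K\right)^{2}$
$- 5 B{\left(-1,0 \right)} \left(-1\right) = - 5 \left(-1 - 1\right)^{2} \left(-1\right) = - 5 \left(-2\right)^{2} \left(-1\right) = \left(-5\right) 4 \left(-1\right) = \left(-20\right) \left(-1\right) = 20$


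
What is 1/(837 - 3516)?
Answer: -1/2679 ≈ -0.00037327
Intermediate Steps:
1/(837 - 3516) = 1/(-2679) = -1/2679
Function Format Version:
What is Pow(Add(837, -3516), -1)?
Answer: Rational(-1, 2679) ≈ -0.00037327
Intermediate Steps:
Pow(Add(837, -3516), -1) = Pow(-2679, -1) = Rational(-1, 2679)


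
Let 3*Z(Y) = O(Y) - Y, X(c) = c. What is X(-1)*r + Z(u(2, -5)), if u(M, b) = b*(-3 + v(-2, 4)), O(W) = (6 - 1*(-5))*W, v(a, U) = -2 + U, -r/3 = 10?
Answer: 140/3 ≈ 46.667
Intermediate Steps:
r = -30 (r = -3*10 = -30)
O(W) = 11*W (O(W) = (6 + 5)*W = 11*W)
u(M, b) = -b (u(M, b) = b*(-3 + (-2 + 4)) = b*(-3 + 2) = b*(-1) = -b)
Z(Y) = 10*Y/3 (Z(Y) = (11*Y - Y)/3 = (10*Y)/3 = 10*Y/3)
X(-1)*r + Z(u(2, -5)) = -1*(-30) + 10*(-1*(-5))/3 = 30 + (10/3)*5 = 30 + 50/3 = 140/3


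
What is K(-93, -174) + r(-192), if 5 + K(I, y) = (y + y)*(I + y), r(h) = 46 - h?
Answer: 93149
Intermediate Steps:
K(I, y) = -5 + 2*y*(I + y) (K(I, y) = -5 + (y + y)*(I + y) = -5 + (2*y)*(I + y) = -5 + 2*y*(I + y))
K(-93, -174) + r(-192) = (-5 + 2*(-174)² + 2*(-93)*(-174)) + (46 - 1*(-192)) = (-5 + 2*30276 + 32364) + (46 + 192) = (-5 + 60552 + 32364) + 238 = 92911 + 238 = 93149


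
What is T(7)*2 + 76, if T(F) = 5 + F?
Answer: 100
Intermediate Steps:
T(7)*2 + 76 = (5 + 7)*2 + 76 = 12*2 + 76 = 24 + 76 = 100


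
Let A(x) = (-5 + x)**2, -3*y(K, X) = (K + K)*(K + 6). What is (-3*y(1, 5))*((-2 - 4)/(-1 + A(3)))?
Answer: -28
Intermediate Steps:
y(K, X) = -2*K*(6 + K)/3 (y(K, X) = -(K + K)*(K + 6)/3 = -2*K*(6 + K)/3)
(-3*y(1, 5))*((-2 - 4)/(-1 + A(3))) = (-(-2)*(6 + 1))*((-2 - 4)/(-1 + (-5 + 3)**2)) = (-(-2)*7)*(-6/(-1 + (-2)**2)) = (-3*(-14/3))*(-6/(-1 + 4)) = 14*(-6/3) = 14*(-6*1/3) = 14*(-2) = -28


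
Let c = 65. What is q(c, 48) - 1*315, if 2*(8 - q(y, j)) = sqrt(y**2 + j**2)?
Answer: -307 - sqrt(6529)/2 ≈ -347.40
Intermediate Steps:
q(y, j) = 8 - sqrt(j**2 + y**2)/2 (q(y, j) = 8 - sqrt(y**2 + j**2)/2 = 8 - sqrt(j**2 + y**2)/2)
q(c, 48) - 1*315 = (8 - sqrt(48**2 + 65**2)/2) - 1*315 = (8 - sqrt(2304 + 4225)/2) - 315 = (8 - sqrt(6529)/2) - 315 = -307 - sqrt(6529)/2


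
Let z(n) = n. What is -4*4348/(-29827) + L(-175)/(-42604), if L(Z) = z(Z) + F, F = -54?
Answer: 747799151/1270749508 ≈ 0.58847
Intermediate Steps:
L(Z) = -54 + Z (L(Z) = Z - 54 = -54 + Z)
-4*4348/(-29827) + L(-175)/(-42604) = -4*4348/(-29827) + (-54 - 175)/(-42604) = -17392*(-1/29827) - 229*(-1/42604) = 17392/29827 + 229/42604 = 747799151/1270749508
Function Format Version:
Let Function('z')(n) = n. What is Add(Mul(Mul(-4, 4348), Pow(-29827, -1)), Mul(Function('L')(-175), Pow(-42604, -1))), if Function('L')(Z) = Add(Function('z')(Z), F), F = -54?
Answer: Rational(747799151, 1270749508) ≈ 0.58847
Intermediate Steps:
Function('L')(Z) = Add(-54, Z) (Function('L')(Z) = Add(Z, -54) = Add(-54, Z))
Add(Mul(Mul(-4, 4348), Pow(-29827, -1)), Mul(Function('L')(-175), Pow(-42604, -1))) = Add(Mul(Mul(-4, 4348), Pow(-29827, -1)), Mul(Add(-54, -175), Pow(-42604, -1))) = Add(Mul(-17392, Rational(-1, 29827)), Mul(-229, Rational(-1, 42604))) = Add(Rational(17392, 29827), Rational(229, 42604)) = Rational(747799151, 1270749508)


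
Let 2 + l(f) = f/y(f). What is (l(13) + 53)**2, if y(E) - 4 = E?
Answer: 774400/289 ≈ 2679.6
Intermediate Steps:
y(E) = 4 + E
l(f) = -2 + f/(4 + f)
(l(13) + 53)**2 = ((-8 - 1*13)/(4 + 13) + 53)**2 = ((-8 - 13)/17 + 53)**2 = ((1/17)*(-21) + 53)**2 = (-21/17 + 53)**2 = (880/17)**2 = 774400/289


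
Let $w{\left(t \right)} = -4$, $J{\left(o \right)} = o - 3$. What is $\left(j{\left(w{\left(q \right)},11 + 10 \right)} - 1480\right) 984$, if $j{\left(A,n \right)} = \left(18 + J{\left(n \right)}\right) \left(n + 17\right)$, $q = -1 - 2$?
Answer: $-110208$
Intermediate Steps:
$J{\left(o \right)} = -3 + o$ ($J{\left(o \right)} = o - 3 = -3 + o$)
$q = -3$ ($q = -1 - 2 = -3$)
$j{\left(A,n \right)} = \left(15 + n\right) \left(17 + n\right)$ ($j{\left(A,n \right)} = \left(18 + \left(-3 + n\right)\right) \left(n + 17\right) = \left(15 + n\right) \left(17 + n\right)$)
$\left(j{\left(w{\left(q \right)},11 + 10 \right)} - 1480\right) 984 = \left(\left(255 + \left(11 + 10\right)^{2} + 32 \left(11 + 10\right)\right) - 1480\right) 984 = \left(\left(255 + 21^{2} + 32 \cdot 21\right) - 1480\right) 984 = \left(\left(255 + 441 + 672\right) - 1480\right) 984 = \left(1368 - 1480\right) 984 = \left(-112\right) 984 = -110208$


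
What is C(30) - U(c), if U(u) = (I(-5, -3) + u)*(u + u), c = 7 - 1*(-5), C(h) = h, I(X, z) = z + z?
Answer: -114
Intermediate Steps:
I(X, z) = 2*z
c = 12 (c = 7 + 5 = 12)
U(u) = 2*u*(-6 + u) (U(u) = (2*(-3) + u)*(u + u) = (-6 + u)*(2*u) = 2*u*(-6 + u))
C(30) - U(c) = 30 - 2*12*(-6 + 12) = 30 - 2*12*6 = 30 - 1*144 = 30 - 144 = -114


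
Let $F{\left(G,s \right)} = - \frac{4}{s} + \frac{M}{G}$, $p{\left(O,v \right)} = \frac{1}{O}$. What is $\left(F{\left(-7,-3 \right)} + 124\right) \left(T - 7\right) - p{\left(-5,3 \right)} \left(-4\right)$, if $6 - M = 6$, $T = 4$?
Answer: $\frac{1504}{5} \approx 300.8$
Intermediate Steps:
$M = 0$ ($M = 6 - 6 = 0$)
$F{\left(G,s \right)} = - \frac{4}{s}$ ($F{\left(G,s \right)} = - \frac{4}{s} + \frac{0}{G} = - \frac{4}{s} + 0 = - \frac{4}{s}$)
$\left(F{\left(-7,-3 \right)} + 124\right) \left(T - 7\right) - p{\left(-5,3 \right)} \left(-4\right) = \left(- \frac{4}{-3} + 124\right) \left(4 - 7\right) - \frac{1}{-5} \left(-4\right) = \left(\left(-4\right) \left(- \frac{1}{3}\right) + 124\right) \left(- 3 \left(-1\right) \left(- \frac{1}{5}\right) \left(-4\right)\right) = \left(\frac{4}{3} + 124\right) \left(- 3 \cdot \frac{1}{5} \left(-4\right)\right) = \frac{376 \left(\left(-3\right) \left(- \frac{4}{5}\right)\right)}{3} = \frac{376}{3} \cdot \frac{12}{5} = \frac{1504}{5}$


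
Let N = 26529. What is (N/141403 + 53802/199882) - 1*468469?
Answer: -6620377413084695/14131957223 ≈ -4.6847e+5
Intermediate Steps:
(N/141403 + 53802/199882) - 1*468469 = (26529/141403 + 53802/199882) - 1*468469 = (26529*(1/141403) + 53802*(1/199882)) - 468469 = (26529/141403 + 26901/99941) - 468469 = 6455216892/14131957223 - 468469 = -6620377413084695/14131957223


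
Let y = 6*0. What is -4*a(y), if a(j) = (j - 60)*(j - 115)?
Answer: -27600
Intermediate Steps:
y = 0
a(j) = (-115 + j)*(-60 + j) (a(j) = (-60 + j)*(-115 + j) = (-115 + j)*(-60 + j))
-4*a(y) = -4*(6900 + 0² - 175*0) = -4*(6900 + 0 + 0) = -4*6900 = -27600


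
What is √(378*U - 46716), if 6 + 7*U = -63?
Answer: I*√50442 ≈ 224.59*I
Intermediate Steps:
U = -69/7 (U = -6/7 + (⅐)*(-63) = -6/7 - 9 = -69/7 ≈ -9.8571)
√(378*U - 46716) = √(378*(-69/7) - 46716) = √(-3726 - 46716) = √(-50442) = I*√50442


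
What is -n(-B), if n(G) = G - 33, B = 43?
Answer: 76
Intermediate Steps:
n(G) = -33 + G
-n(-B) = -(-33 - 1*43) = -(-33 - 43) = -1*(-76) = 76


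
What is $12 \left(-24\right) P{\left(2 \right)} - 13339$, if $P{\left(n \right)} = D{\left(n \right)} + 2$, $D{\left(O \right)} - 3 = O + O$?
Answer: $-15931$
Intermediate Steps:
$D{\left(O \right)} = 3 + 2 O$ ($D{\left(O \right)} = 3 + \left(O + O\right) = 3 + 2 O$)
$P{\left(n \right)} = 5 + 2 n$ ($P{\left(n \right)} = \left(3 + 2 n\right) + 2 = 5 + 2 n$)
$12 \left(-24\right) P{\left(2 \right)} - 13339 = 12 \left(-24\right) \left(5 + 2 \cdot 2\right) - 13339 = - 288 \left(5 + 4\right) - 13339 = \left(-288\right) 9 - 13339 = -2592 - 13339 = -15931$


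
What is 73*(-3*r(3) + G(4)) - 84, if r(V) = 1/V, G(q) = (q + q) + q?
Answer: 719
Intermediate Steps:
G(q) = 3*q (G(q) = 2*q + q = 3*q)
73*(-3*r(3) + G(4)) - 84 = 73*(-3/3 + 3*4) - 84 = 73*(-3*⅓ + 12) - 84 = 73*(-1 + 12) - 84 = 73*11 - 84 = 803 - 84 = 719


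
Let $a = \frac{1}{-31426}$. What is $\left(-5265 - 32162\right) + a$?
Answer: $- \frac{1176180903}{31426} \approx -37427.0$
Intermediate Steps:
$a = - \frac{1}{31426} \approx -3.1821 \cdot 10^{-5}$
$\left(-5265 - 32162\right) + a = \left(-5265 - 32162\right) - \frac{1}{31426} = -37427 - \frac{1}{31426} = - \frac{1176180903}{31426}$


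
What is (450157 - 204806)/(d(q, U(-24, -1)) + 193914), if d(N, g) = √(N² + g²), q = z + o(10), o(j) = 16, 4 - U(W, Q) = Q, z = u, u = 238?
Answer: 47576993814/37602574855 - 245351*√64541/37602574855 ≈ 1.2636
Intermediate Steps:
z = 238
U(W, Q) = 4 - Q
q = 254 (q = 238 + 16 = 254)
(450157 - 204806)/(d(q, U(-24, -1)) + 193914) = (450157 - 204806)/(√(254² + (4 - 1*(-1))²) + 193914) = 245351/(√(64516 + (4 + 1)²) + 193914) = 245351/(√(64516 + 5²) + 193914) = 245351/(√(64516 + 25) + 193914) = 245351/(√64541 + 193914) = 245351/(193914 + √64541)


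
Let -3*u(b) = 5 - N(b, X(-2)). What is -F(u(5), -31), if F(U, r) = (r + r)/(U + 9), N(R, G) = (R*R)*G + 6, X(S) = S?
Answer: -93/11 ≈ -8.4545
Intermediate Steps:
N(R, G) = 6 + G*R² (N(R, G) = R²*G + 6 = G*R² + 6 = 6 + G*R²)
u(b) = ⅓ - 2*b²/3 (u(b) = -(5 - (6 - 2*b²))/3 = -(5 + (-6 + 2*b²))/3 = -(-1 + 2*b²)/3 = ⅓ - 2*b²/3)
F(U, r) = 2*r/(9 + U) (F(U, r) = (2*r)/(9 + U) = 2*r/(9 + U))
-F(u(5), -31) = -2*(-31)/(9 + (⅓ - ⅔*5²)) = -2*(-31)/(9 + (⅓ - ⅔*25)) = -2*(-31)/(9 + (⅓ - 50/3)) = -2*(-31)/(9 - 49/3) = -2*(-31)/(-22/3) = -2*(-31)*(-3)/22 = -1*93/11 = -93/11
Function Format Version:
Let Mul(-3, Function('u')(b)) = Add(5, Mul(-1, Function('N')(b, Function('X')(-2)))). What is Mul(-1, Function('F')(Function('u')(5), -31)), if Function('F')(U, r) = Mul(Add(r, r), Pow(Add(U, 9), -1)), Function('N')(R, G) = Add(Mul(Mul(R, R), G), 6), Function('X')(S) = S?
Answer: Rational(-93, 11) ≈ -8.4545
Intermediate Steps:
Function('N')(R, G) = Add(6, Mul(G, Pow(R, 2))) (Function('N')(R, G) = Add(Mul(Pow(R, 2), G), 6) = Add(Mul(G, Pow(R, 2)), 6) = Add(6, Mul(G, Pow(R, 2))))
Function('u')(b) = Add(Rational(1, 3), Mul(Rational(-2, 3), Pow(b, 2))) (Function('u')(b) = Mul(Rational(-1, 3), Add(5, Mul(-1, Add(6, Mul(-2, Pow(b, 2)))))) = Mul(Rational(-1, 3), Add(5, Add(-6, Mul(2, Pow(b, 2))))) = Mul(Rational(-1, 3), Add(-1, Mul(2, Pow(b, 2)))) = Add(Rational(1, 3), Mul(Rational(-2, 3), Pow(b, 2))))
Function('F')(U, r) = Mul(2, r, Pow(Add(9, U), -1)) (Function('F')(U, r) = Mul(Mul(2, r), Pow(Add(9, U), -1)) = Mul(2, r, Pow(Add(9, U), -1)))
Mul(-1, Function('F')(Function('u')(5), -31)) = Mul(-1, Mul(2, -31, Pow(Add(9, Add(Rational(1, 3), Mul(Rational(-2, 3), Pow(5, 2)))), -1))) = Mul(-1, Mul(2, -31, Pow(Add(9, Add(Rational(1, 3), Mul(Rational(-2, 3), 25))), -1))) = Mul(-1, Mul(2, -31, Pow(Add(9, Add(Rational(1, 3), Rational(-50, 3))), -1))) = Mul(-1, Mul(2, -31, Pow(Add(9, Rational(-49, 3)), -1))) = Mul(-1, Mul(2, -31, Pow(Rational(-22, 3), -1))) = Mul(-1, Mul(2, -31, Rational(-3, 22))) = Mul(-1, Rational(93, 11)) = Rational(-93, 11)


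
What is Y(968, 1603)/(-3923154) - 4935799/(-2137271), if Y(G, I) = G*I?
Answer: 8023743815131/4192421636367 ≈ 1.9139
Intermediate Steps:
Y(968, 1603)/(-3923154) - 4935799/(-2137271) = (968*1603)/(-3923154) - 4935799/(-2137271) = 1551704*(-1/3923154) - 4935799*(-1/2137271) = -775852/1961577 + 4935799/2137271 = 8023743815131/4192421636367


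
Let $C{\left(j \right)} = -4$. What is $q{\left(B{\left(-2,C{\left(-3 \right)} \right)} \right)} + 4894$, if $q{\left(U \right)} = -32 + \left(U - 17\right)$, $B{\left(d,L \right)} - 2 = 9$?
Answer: $4856$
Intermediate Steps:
$B{\left(d,L \right)} = 11$ ($B{\left(d,L \right)} = 2 + 9 = 11$)
$q{\left(U \right)} = -49 + U$ ($q{\left(U \right)} = -32 + \left(-17 + U\right) = -49 + U$)
$q{\left(B{\left(-2,C{\left(-3 \right)} \right)} \right)} + 4894 = \left(-49 + 11\right) + 4894 = -38 + 4894 = 4856$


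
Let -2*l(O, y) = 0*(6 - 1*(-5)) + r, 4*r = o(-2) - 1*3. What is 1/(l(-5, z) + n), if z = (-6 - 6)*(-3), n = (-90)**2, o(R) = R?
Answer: 8/64805 ≈ 0.00012345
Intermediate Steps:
n = 8100
z = 36 (z = -12*(-3) = 36)
r = -5/4 (r = (-2 - 1*3)/4 = (-2 - 3)/4 = (1/4)*(-5) = -5/4 ≈ -1.2500)
l(O, y) = 5/8 (l(O, y) = -(0*(6 - 1*(-5)) - 5/4)/2 = -(0*(6 + 5) - 5/4)/2 = -(0*11 - 5/4)/2 = -(0 - 5/4)/2 = -1/2*(-5/4) = 5/8)
1/(l(-5, z) + n) = 1/(5/8 + 8100) = 1/(64805/8) = 8/64805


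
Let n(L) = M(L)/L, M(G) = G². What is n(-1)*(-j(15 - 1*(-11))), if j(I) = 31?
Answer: 31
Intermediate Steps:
n(L) = L (n(L) = L²/L = L)
n(-1)*(-j(15 - 1*(-11))) = -(-1)*31 = -1*(-31) = 31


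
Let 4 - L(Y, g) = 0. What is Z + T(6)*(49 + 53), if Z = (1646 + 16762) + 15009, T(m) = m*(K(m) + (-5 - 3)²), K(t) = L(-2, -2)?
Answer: 75033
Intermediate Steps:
L(Y, g) = 4 (L(Y, g) = 4 - 1*0 = 4 + 0 = 4)
K(t) = 4
T(m) = 68*m (T(m) = m*(4 + (-5 - 3)²) = m*(4 + (-8)²) = m*(4 + 64) = m*68 = 68*m)
Z = 33417 (Z = 18408 + 15009 = 33417)
Z + T(6)*(49 + 53) = 33417 + (68*6)*(49 + 53) = 33417 + 408*102 = 33417 + 41616 = 75033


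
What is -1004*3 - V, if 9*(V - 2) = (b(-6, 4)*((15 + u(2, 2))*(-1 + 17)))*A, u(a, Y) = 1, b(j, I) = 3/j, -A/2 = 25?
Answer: -33526/9 ≈ -3725.1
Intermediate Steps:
A = -50 (A = -2*25 = -50)
V = 6418/9 (V = 2 + (((3/(-6))*((15 + 1)*(-1 + 17)))*(-50))/9 = 2 + (((3*(-⅙))*(16*16))*(-50))/9 = 2 + (-½*256*(-50))/9 = 2 + (-128*(-50))/9 = 2 + (⅑)*6400 = 2 + 6400/9 = 6418/9 ≈ 713.11)
-1004*3 - V = -1004*3 - 1*6418/9 = -3012 - 6418/9 = -33526/9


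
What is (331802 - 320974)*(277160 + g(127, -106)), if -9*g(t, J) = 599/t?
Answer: 3430237646668/1143 ≈ 3.0011e+9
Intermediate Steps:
g(t, J) = -599/(9*t)
(331802 - 320974)*(277160 + g(127, -106)) = (331802 - 320974)*(277160 - 599/9/127) = 10828*(277160 - 599/9*1/127) = 10828*(277160 - 599/1143) = 10828*(316793281/1143) = 3430237646668/1143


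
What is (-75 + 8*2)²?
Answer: 3481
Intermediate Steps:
(-75 + 8*2)² = (-75 + 16)² = (-59)² = 3481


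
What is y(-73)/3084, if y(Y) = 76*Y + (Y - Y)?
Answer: -1387/771 ≈ -1.7990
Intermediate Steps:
y(Y) = 76*Y (y(Y) = 76*Y + 0 = 76*Y)
y(-73)/3084 = (76*(-73))/3084 = -5548*1/3084 = -1387/771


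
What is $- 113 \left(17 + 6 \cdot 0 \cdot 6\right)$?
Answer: $-1921$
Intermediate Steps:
$- 113 \left(17 + 6 \cdot 0 \cdot 6\right) = - 113 \left(17 + 0 \cdot 6\right) = - 113 \left(17 + 0\right) = \left(-113\right) 17 = -1921$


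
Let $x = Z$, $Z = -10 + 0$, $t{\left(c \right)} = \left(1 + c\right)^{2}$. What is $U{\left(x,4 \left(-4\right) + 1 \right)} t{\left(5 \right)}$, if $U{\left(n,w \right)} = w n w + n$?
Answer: $-81360$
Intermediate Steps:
$Z = -10$
$x = -10$
$U{\left(n,w \right)} = n + n w^{2}$ ($U{\left(n,w \right)} = n w w + n = n w^{2} + n = n + n w^{2}$)
$U{\left(x,4 \left(-4\right) + 1 \right)} t{\left(5 \right)} = - 10 \left(1 + \left(4 \left(-4\right) + 1\right)^{2}\right) \left(1 + 5\right)^{2} = - 10 \left(1 + \left(-16 + 1\right)^{2}\right) 6^{2} = - 10 \left(1 + \left(-15\right)^{2}\right) 36 = - 10 \left(1 + 225\right) 36 = \left(-10\right) 226 \cdot 36 = \left(-2260\right) 36 = -81360$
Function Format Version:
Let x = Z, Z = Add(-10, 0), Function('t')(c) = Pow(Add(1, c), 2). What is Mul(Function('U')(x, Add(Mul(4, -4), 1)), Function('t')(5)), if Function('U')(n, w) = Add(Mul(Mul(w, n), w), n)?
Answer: -81360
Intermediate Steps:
Z = -10
x = -10
Function('U')(n, w) = Add(n, Mul(n, Pow(w, 2))) (Function('U')(n, w) = Add(Mul(Mul(n, w), w), n) = Add(Mul(n, Pow(w, 2)), n) = Add(n, Mul(n, Pow(w, 2))))
Mul(Function('U')(x, Add(Mul(4, -4), 1)), Function('t')(5)) = Mul(Mul(-10, Add(1, Pow(Add(Mul(4, -4), 1), 2))), Pow(Add(1, 5), 2)) = Mul(Mul(-10, Add(1, Pow(Add(-16, 1), 2))), Pow(6, 2)) = Mul(Mul(-10, Add(1, Pow(-15, 2))), 36) = Mul(Mul(-10, Add(1, 225)), 36) = Mul(Mul(-10, 226), 36) = Mul(-2260, 36) = -81360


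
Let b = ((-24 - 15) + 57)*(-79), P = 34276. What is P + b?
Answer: 32854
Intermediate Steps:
b = -1422 (b = (-39 + 57)*(-79) = 18*(-79) = -1422)
P + b = 34276 - 1422 = 32854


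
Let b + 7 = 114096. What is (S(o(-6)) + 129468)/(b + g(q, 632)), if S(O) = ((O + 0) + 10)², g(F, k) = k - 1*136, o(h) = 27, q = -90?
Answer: 130837/114585 ≈ 1.1418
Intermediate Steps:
g(F, k) = -136 + k (g(F, k) = k - 136 = -136 + k)
b = 114089 (b = -7 + 114096 = 114089)
S(O) = (10 + O)² (S(O) = (O + 10)² = (10 + O)²)
(S(o(-6)) + 129468)/(b + g(q, 632)) = ((10 + 27)² + 129468)/(114089 + (-136 + 632)) = (37² + 129468)/(114089 + 496) = (1369 + 129468)/114585 = 130837*(1/114585) = 130837/114585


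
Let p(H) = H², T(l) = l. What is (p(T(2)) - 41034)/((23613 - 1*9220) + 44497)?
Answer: -4103/5889 ≈ -0.69672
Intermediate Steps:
(p(T(2)) - 41034)/((23613 - 1*9220) + 44497) = (2² - 41034)/((23613 - 1*9220) + 44497) = (4 - 41034)/((23613 - 9220) + 44497) = -41030/(14393 + 44497) = -41030/58890 = -41030*1/58890 = -4103/5889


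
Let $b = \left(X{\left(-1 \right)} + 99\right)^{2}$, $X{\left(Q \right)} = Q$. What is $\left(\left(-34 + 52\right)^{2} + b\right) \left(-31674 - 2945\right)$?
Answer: $-343697432$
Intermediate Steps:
$b = 9604$ ($b = \left(-1 + 99\right)^{2} = 98^{2} = 9604$)
$\left(\left(-34 + 52\right)^{2} + b\right) \left(-31674 - 2945\right) = \left(\left(-34 + 52\right)^{2} + 9604\right) \left(-31674 - 2945\right) = \left(18^{2} + 9604\right) \left(-31674 - 2945\right) = \left(324 + 9604\right) \left(-34619\right) = 9928 \left(-34619\right) = -343697432$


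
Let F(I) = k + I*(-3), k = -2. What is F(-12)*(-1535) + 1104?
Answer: -51086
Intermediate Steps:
F(I) = -2 - 3*I (F(I) = -2 + I*(-3) = -2 - 3*I)
F(-12)*(-1535) + 1104 = (-2 - 3*(-12))*(-1535) + 1104 = (-2 + 36)*(-1535) + 1104 = 34*(-1535) + 1104 = -52190 + 1104 = -51086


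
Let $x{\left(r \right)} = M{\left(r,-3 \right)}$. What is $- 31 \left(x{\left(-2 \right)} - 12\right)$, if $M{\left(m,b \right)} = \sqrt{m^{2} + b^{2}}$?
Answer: $372 - 31 \sqrt{13} \approx 260.23$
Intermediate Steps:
$M{\left(m,b \right)} = \sqrt{b^{2} + m^{2}}$
$x{\left(r \right)} = \sqrt{9 + r^{2}}$ ($x{\left(r \right)} = \sqrt{\left(-3\right)^{2} + r^{2}} = \sqrt{9 + r^{2}}$)
$- 31 \left(x{\left(-2 \right)} - 12\right) = - 31 \left(\sqrt{9 + \left(-2\right)^{2}} - 12\right) = - 31 \left(\sqrt{9 + 4} - 12\right) = - 31 \left(\sqrt{13} - 12\right) = - 31 \left(-12 + \sqrt{13}\right) = 372 - 31 \sqrt{13}$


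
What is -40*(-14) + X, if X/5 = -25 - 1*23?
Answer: 320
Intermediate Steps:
X = -240 (X = 5*(-25 - 1*23) = 5*(-25 - 23) = 5*(-48) = -240)
-40*(-14) + X = -40*(-14) - 240 = 560 - 240 = 320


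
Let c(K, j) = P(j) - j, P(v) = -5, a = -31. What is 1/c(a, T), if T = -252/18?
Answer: ⅑ ≈ 0.11111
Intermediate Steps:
T = -14 (T = -252*1/18 = -14)
c(K, j) = -5 - j
1/c(a, T) = 1/(-5 - 1*(-14)) = 1/(-5 + 14) = 1/9 = ⅑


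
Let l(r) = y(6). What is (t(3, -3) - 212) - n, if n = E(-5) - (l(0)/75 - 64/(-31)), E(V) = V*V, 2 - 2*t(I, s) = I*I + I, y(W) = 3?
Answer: -185919/775 ≈ -239.90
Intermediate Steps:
l(r) = 3
t(I, s) = 1 - I/2 - I²/2 (t(I, s) = 1 - (I*I + I)/2 = 1 - (I² + I)/2 = 1 - (I + I²)/2 = 1 + (-I/2 - I²/2) = 1 - I/2 - I²/2)
E(V) = V²
n = 17744/775 (n = (-5)² - (3/75 - 64/(-31)) = 25 - (3*(1/75) - 64*(-1/31)) = 25 - (1/25 + 64/31) = 25 - 1*1631/775 = 25 - 1631/775 = 17744/775 ≈ 22.895)
(t(3, -3) - 212) - n = ((1 - ½*3 - ½*3²) - 212) - 1*17744/775 = ((1 - 3/2 - ½*9) - 212) - 17744/775 = ((1 - 3/2 - 9/2) - 212) - 17744/775 = (-5 - 212) - 17744/775 = -217 - 17744/775 = -185919/775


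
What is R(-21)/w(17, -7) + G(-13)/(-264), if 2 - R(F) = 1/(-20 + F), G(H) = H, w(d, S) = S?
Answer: -18181/75768 ≈ -0.23996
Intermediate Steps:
R(F) = 2 - 1/(-20 + F)
R(-21)/w(17, -7) + G(-13)/(-264) = ((-41 + 2*(-21))/(-20 - 21))/(-7) - 13/(-264) = ((-41 - 42)/(-41))*(-⅐) - 13*(-1/264) = -1/41*(-83)*(-⅐) + 13/264 = (83/41)*(-⅐) + 13/264 = -83/287 + 13/264 = -18181/75768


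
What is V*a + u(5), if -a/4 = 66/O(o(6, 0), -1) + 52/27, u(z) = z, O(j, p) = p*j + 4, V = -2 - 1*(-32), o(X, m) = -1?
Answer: -16291/9 ≈ -1810.1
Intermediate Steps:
V = 30 (V = -2 + 32 = 30)
O(j, p) = 4 + j*p (O(j, p) = j*p + 4 = 4 + j*p)
a = -8168/135 (a = -4*(66/(4 - 1*(-1)) + 52/27) = -4*(66/(4 + 1) + 52*(1/27)) = -4*(66/5 + 52/27) = -4*2042/135 = -8168/135 ≈ -60.504)
V*a + u(5) = 30*(-8168/135) + 5 = -16336/9 + 5 = -16291/9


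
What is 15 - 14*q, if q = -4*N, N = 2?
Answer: 127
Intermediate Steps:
q = -8 (q = -4*2 = -8)
15 - 14*q = 15 - 14*(-8) = 15 + 112 = 127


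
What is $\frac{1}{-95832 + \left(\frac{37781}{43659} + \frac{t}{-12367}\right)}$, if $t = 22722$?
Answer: $- \frac{539930853}{51743178286867} \approx -1.0435 \cdot 10^{-5}$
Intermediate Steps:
$\frac{1}{-95832 + \left(\frac{37781}{43659} + \frac{t}{-12367}\right)} = \frac{1}{-95832 + \left(\frac{37781}{43659} + \frac{22722}{-12367}\right)} = \frac{1}{-95832 + \left(37781 \cdot \frac{1}{43659} + 22722 \left(- \frac{1}{12367}\right)\right)} = \frac{1}{-95832 + \left(\frac{37781}{43659} - \frac{22722}{12367}\right)} = \frac{1}{-95832 - \frac{524782171}{539930853}} = \frac{1}{- \frac{51743178286867}{539930853}} = - \frac{539930853}{51743178286867}$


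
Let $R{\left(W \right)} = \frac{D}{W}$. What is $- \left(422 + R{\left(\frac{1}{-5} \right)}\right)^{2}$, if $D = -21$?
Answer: $-277729$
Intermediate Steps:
$R{\left(W \right)} = - \frac{21}{W}$
$- \left(422 + R{\left(\frac{1}{-5} \right)}\right)^{2} = - \left(422 - \frac{21}{\frac{1}{-5}}\right)^{2} = - \left(422 - \frac{21}{- \frac{1}{5}}\right)^{2} = - \left(422 - -105\right)^{2} = - \left(422 + 105\right)^{2} = - 527^{2} = \left(-1\right) 277729 = -277729$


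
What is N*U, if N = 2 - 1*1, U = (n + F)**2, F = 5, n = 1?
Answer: 36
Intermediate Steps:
U = 36 (U = (1 + 5)**2 = 6**2 = 36)
N = 1 (N = 2 - 1 = 1)
N*U = 1*36 = 36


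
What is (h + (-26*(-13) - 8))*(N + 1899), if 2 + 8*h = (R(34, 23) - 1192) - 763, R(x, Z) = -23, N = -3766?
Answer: -308055/2 ≈ -1.5403e+5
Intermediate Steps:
h = -495/2 (h = -¼ + ((-23 - 1192) - 763)/8 = -¼ + (-1215 - 763)/8 = -¼ + (⅛)*(-1978) = -¼ - 989/4 = -495/2 ≈ -247.50)
(h + (-26*(-13) - 8))*(N + 1899) = (-495/2 + (-26*(-13) - 8))*(-3766 + 1899) = (-495/2 + (338 - 8))*(-1867) = (-495/2 + 330)*(-1867) = (165/2)*(-1867) = -308055/2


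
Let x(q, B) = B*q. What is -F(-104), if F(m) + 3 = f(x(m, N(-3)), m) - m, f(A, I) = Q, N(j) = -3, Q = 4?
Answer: -105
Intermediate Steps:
f(A, I) = 4
F(m) = 1 - m (F(m) = -3 + (4 - m) = 1 - m)
-F(-104) = -(1 - 1*(-104)) = -(1 + 104) = -1*105 = -105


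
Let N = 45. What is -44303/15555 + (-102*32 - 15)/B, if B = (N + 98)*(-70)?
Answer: -78493637/31141110 ≈ -2.5206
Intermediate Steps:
B = -10010 (B = (45 + 98)*(-70) = 143*(-70) = -10010)
-44303/15555 + (-102*32 - 15)/B = -44303/15555 + (-102*32 - 15)/(-10010) = -44303*1/15555 + (-3264 - 15)*(-1/10010) = -44303/15555 - 3279*(-1/10010) = -44303/15555 + 3279/10010 = -78493637/31141110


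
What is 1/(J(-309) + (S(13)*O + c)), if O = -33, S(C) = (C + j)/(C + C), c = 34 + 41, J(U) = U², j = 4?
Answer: 26/2483895 ≈ 1.0467e-5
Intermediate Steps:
c = 75
S(C) = (4 + C)/(2*C) (S(C) = (C + 4)/(C + C) = (4 + C)/((2*C)) = (4 + C)*(1/(2*C)) = (4 + C)/(2*C))
1/(J(-309) + (S(13)*O + c)) = 1/((-309)² + (((½)*(4 + 13)/13)*(-33) + 75)) = 1/(95481 + (((½)*(1/13)*17)*(-33) + 75)) = 1/(95481 + ((17/26)*(-33) + 75)) = 1/(95481 + (-561/26 + 75)) = 1/(95481 + 1389/26) = 1/(2483895/26) = 26/2483895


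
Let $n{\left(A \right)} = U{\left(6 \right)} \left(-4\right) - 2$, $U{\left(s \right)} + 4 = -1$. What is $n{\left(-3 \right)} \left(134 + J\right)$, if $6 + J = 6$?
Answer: $2412$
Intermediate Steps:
$J = 0$ ($J = -6 + 6 = 0$)
$U{\left(s \right)} = -5$ ($U{\left(s \right)} = -4 - 1 = -5$)
$n{\left(A \right)} = 18$ ($n{\left(A \right)} = \left(-5\right) \left(-4\right) - 2 = 20 - 2 = 18$)
$n{\left(-3 \right)} \left(134 + J\right) = 18 \left(134 + 0\right) = 18 \cdot 134 = 2412$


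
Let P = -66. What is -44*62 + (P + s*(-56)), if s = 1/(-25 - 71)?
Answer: -33521/12 ≈ -2793.4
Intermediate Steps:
s = -1/96 (s = 1/(-96) = -1/96 ≈ -0.010417)
-44*62 + (P + s*(-56)) = -44*62 + (-66 - 1/96*(-56)) = -2728 + (-66 + 7/12) = -2728 - 785/12 = -33521/12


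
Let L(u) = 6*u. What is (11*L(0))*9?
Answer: 0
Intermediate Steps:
(11*L(0))*9 = (11*(6*0))*9 = (11*0)*9 = 0*9 = 0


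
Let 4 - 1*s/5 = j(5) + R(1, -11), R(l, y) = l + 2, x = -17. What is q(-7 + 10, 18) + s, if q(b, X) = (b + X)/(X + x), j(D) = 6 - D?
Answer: 21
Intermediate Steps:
R(l, y) = 2 + l
q(b, X) = (X + b)/(-17 + X) (q(b, X) = (b + X)/(X - 17) = (X + b)/(-17 + X))
s = 0 (s = 20 - 5*((6 - 1*5) + (2 + 1)) = 20 - 5*((6 - 5) + 3) = 20 - 5*(1 + 3) = 20 - 5*4 = 20 - 20 = 0)
q(-7 + 10, 18) + s = (18 + (-7 + 10))/(-17 + 18) + 0 = (18 + 3)/1 + 0 = 1*21 + 0 = 21 + 0 = 21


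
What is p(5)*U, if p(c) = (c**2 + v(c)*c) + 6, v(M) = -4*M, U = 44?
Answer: -3036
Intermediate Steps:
p(c) = 6 - 3*c**2 (p(c) = (c**2 + (-4*c)*c) + 6 = (c**2 - 4*c**2) + 6 = -3*c**2 + 6 = 6 - 3*c**2)
p(5)*U = (6 - 3*5**2)*44 = (6 - 3*25)*44 = (6 - 75)*44 = -69*44 = -3036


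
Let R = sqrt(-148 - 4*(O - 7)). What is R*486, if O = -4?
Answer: 972*I*sqrt(26) ≈ 4956.3*I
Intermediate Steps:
R = 2*I*sqrt(26) (R = sqrt(-148 - 4*(-4 - 7)) = sqrt(-148 - 4*(-11)) = sqrt(-148 + 44) = sqrt(-104) = 2*I*sqrt(26) ≈ 10.198*I)
R*486 = (2*I*sqrt(26))*486 = 972*I*sqrt(26)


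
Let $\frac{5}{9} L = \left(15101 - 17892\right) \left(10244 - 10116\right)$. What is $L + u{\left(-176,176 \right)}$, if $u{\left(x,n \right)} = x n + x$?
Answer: $- \frac{3370992}{5} \approx -6.742 \cdot 10^{5}$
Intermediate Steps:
$u{\left(x,n \right)} = x + n x$ ($u{\left(x,n \right)} = n x + x = x + n x$)
$L = - \frac{3215232}{5}$ ($L = \frac{9 \left(15101 - 17892\right) \left(10244 - 10116\right)}{5} = \frac{9 \left(\left(-2791\right) 128\right)}{5} = \frac{9}{5} \left(-357248\right) = - \frac{3215232}{5} \approx -6.4305 \cdot 10^{5}$)
$L + u{\left(-176,176 \right)} = - \frac{3215232}{5} - 176 \left(1 + 176\right) = - \frac{3215232}{5} - 31152 = - \frac{3370992}{5}$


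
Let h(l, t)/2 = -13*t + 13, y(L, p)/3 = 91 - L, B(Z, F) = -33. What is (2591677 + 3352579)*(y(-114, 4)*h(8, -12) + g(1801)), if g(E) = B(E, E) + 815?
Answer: 1240280902912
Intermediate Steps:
y(L, p) = 273 - 3*L (y(L, p) = 3*(91 - L) = 273 - 3*L)
g(E) = 782 (g(E) = -33 + 815 = 782)
h(l, t) = 26 - 26*t (h(l, t) = 2*(-13*t + 13) = 2*(13 - 13*t) = 26 - 26*t)
(2591677 + 3352579)*(y(-114, 4)*h(8, -12) + g(1801)) = (2591677 + 3352579)*((273 - 3*(-114))*(26 - 26*(-12)) + 782) = 5944256*((273 + 342)*(26 + 312) + 782) = 5944256*(615*338 + 782) = 5944256*(207870 + 782) = 5944256*208652 = 1240280902912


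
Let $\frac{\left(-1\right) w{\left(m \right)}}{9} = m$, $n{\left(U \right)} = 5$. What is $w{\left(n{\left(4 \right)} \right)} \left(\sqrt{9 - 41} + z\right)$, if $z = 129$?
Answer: $-5805 - 180 i \sqrt{2} \approx -5805.0 - 254.56 i$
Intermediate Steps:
$w{\left(m \right)} = - 9 m$
$w{\left(n{\left(4 \right)} \right)} \left(\sqrt{9 - 41} + z\right) = \left(-9\right) 5 \left(\sqrt{9 - 41} + 129\right) = - 45 \left(\sqrt{-32} + 129\right) = - 45 \left(4 i \sqrt{2} + 129\right) = - 45 \left(129 + 4 i \sqrt{2}\right) = -5805 - 180 i \sqrt{2}$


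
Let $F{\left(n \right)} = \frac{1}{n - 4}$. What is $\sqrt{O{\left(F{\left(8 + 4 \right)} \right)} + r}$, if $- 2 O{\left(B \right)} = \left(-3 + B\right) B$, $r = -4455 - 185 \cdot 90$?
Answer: $\frac{i \sqrt{5402834}}{16} \approx 145.27 i$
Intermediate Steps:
$F{\left(n \right)} = \frac{1}{-4 + n}$
$r = -21105$ ($r = -4455 - 16650 = -21105$)
$O{\left(B \right)} = - \frac{B \left(-3 + B\right)}{2}$ ($O{\left(B \right)} = - \frac{\left(-3 + B\right) B}{2} = - \frac{B \left(-3 + B\right)}{2}$)
$\sqrt{O{\left(F{\left(8 + 4 \right)} \right)} + r} = \sqrt{\frac{3 - \frac{1}{-4 + \left(8 + 4\right)}}{2 \left(-4 + \left(8 + 4\right)\right)} - 21105} = \sqrt{\frac{3 - \frac{1}{-4 + 12}}{2 \left(-4 + 12\right)} - 21105} = \sqrt{\frac{3 - \frac{1}{8}}{2 \cdot 8} - 21105} = \sqrt{\frac{1}{2} \cdot \frac{1}{8} \left(3 - \frac{1}{8}\right) - 21105} = \sqrt{\frac{1}{2} \cdot \frac{1}{8} \cdot \frac{23}{8} - 21105} = \sqrt{\frac{23}{128} - 21105} = \sqrt{- \frac{2701417}{128}} = \frac{i \sqrt{5402834}}{16}$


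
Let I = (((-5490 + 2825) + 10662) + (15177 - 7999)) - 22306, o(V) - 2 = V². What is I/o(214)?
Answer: -2377/15266 ≈ -0.15571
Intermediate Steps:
o(V) = 2 + V²
I = -7131 (I = ((-2665 + 10662) + 7178) - 22306 = (7997 + 7178) - 22306 = 15175 - 22306 = -7131)
I/o(214) = -7131/(2 + 214²) = -7131/(2 + 45796) = -7131/45798 = -7131*1/45798 = -2377/15266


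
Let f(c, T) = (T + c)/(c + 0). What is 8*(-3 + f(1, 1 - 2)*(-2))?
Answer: -24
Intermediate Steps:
f(c, T) = (T + c)/c
8*(-3 + f(1, 1 - 2)*(-2)) = 8*(-3 + (((1 - 2) + 1)/1)*(-2)) = 8*(-3 + (1*(-1 + 1))*(-2)) = 8*(-3 + (1*0)*(-2)) = 8*(-3 + 0*(-2)) = 8*(-3 + 0) = 8*(-3) = -24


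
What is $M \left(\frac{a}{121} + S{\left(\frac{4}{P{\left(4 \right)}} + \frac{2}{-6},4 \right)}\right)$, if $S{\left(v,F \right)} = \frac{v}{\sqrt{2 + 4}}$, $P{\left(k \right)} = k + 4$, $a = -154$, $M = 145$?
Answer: $- \frac{2030}{11} + \frac{145 \sqrt{6}}{36} \approx -174.68$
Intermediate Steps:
$P{\left(k \right)} = 4 + k$
$S{\left(v,F \right)} = \frac{v \sqrt{6}}{6}$ ($S{\left(v,F \right)} = \frac{v}{\sqrt{6}} = v \frac{\sqrt{6}}{6} = \frac{v \sqrt{6}}{6}$)
$M \left(\frac{a}{121} + S{\left(\frac{4}{P{\left(4 \right)}} + \frac{2}{-6},4 \right)}\right) = 145 \left(- \frac{154}{121} + \frac{\left(\frac{4}{4 + 4} + \frac{2}{-6}\right) \sqrt{6}}{6}\right) = 145 \left(\left(-154\right) \frac{1}{121} + \frac{\left(\frac{4}{8} + 2 \left(- \frac{1}{6}\right)\right) \sqrt{6}}{6}\right) = 145 \left(- \frac{14}{11} + \frac{\left(4 \cdot \frac{1}{8} - \frac{1}{3}\right) \sqrt{6}}{6}\right) = 145 \left(- \frac{14}{11} + \frac{\left(\frac{1}{2} - \frac{1}{3}\right) \sqrt{6}}{6}\right) = 145 \left(- \frac{14}{11} + \frac{1}{6} \cdot \frac{1}{6} \sqrt{6}\right) = 145 \left(- \frac{14}{11} + \frac{\sqrt{6}}{36}\right) = - \frac{2030}{11} + \frac{145 \sqrt{6}}{36}$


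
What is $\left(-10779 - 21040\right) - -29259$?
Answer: $-2560$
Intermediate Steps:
$\left(-10779 - 21040\right) - -29259 = \left(-10779 - 21040\right) + 29259 = -31819 + 29259 = -2560$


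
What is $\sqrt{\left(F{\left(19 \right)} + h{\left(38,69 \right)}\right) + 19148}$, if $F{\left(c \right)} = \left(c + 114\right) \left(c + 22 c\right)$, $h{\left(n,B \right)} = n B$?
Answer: $\sqrt{79891} \approx 282.65$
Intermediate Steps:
$h{\left(n,B \right)} = B n$
$F{\left(c \right)} = 23 c \left(114 + c\right)$ ($F{\left(c \right)} = \left(114 + c\right) 23 c = 23 c \left(114 + c\right)$)
$\sqrt{\left(F{\left(19 \right)} + h{\left(38,69 \right)}\right) + 19148} = \sqrt{\left(23 \cdot 19 \left(114 + 19\right) + 69 \cdot 38\right) + 19148} = \sqrt{\left(23 \cdot 19 \cdot 133 + 2622\right) + 19148} = \sqrt{\left(58121 + 2622\right) + 19148} = \sqrt{60743 + 19148} = \sqrt{79891}$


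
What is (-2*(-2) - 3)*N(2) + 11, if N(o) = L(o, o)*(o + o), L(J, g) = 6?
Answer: 35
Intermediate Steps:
N(o) = 12*o (N(o) = 6*(o + o) = 6*(2*o) = 12*o)
(-2*(-2) - 3)*N(2) + 11 = (-2*(-2) - 3)*(12*2) + 11 = (4 - 3)*24 + 11 = 1*24 + 11 = 24 + 11 = 35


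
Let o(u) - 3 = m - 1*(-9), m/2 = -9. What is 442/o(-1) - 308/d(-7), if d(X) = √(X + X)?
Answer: -221/3 + 22*I*√14 ≈ -73.667 + 82.316*I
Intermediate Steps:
m = -18 (m = 2*(-9) = -18)
d(X) = √2*√X (d(X) = √(2*X) = √2*√X)
o(u) = -6 (o(u) = 3 + (-18 - 1*(-9)) = 3 + (-18 + 9) = 3 - 9 = -6)
442/o(-1) - 308/d(-7) = 442/(-6) - 308*(-I*√14/14) = 442*(-⅙) - 308*(-I*√14/14) = -221/3 - 308*(-I*√14/14) = -221/3 - (-22)*I*√14 = -221/3 + 22*I*√14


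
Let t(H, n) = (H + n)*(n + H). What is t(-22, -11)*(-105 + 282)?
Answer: 192753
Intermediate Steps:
t(H, n) = (H + n)² (t(H, n) = (H + n)*(H + n) = (H + n)²)
t(-22, -11)*(-105 + 282) = (-22 - 11)²*(-105 + 282) = (-33)²*177 = 1089*177 = 192753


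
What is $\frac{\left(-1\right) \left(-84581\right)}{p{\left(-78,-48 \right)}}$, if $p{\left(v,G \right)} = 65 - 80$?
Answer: $- \frac{84581}{15} \approx -5638.7$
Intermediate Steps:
$p{\left(v,G \right)} = -15$ ($p{\left(v,G \right)} = 65 - 80 = -15$)
$\frac{\left(-1\right) \left(-84581\right)}{p{\left(-78,-48 \right)}} = \frac{\left(-1\right) \left(-84581\right)}{-15} = 84581 \left(- \frac{1}{15}\right) = - \frac{84581}{15}$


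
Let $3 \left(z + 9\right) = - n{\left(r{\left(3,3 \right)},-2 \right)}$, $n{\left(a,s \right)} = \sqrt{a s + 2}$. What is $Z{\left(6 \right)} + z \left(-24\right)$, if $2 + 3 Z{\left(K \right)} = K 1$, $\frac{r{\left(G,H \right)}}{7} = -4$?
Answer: $\frac{652}{3} + 8 \sqrt{58} \approx 278.26$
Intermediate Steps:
$r{\left(G,H \right)} = -28$ ($r{\left(G,H \right)} = 7 \left(-4\right) = -28$)
$Z{\left(K \right)} = - \frac{2}{3} + \frac{K}{3}$ ($Z{\left(K \right)} = - \frac{2}{3} + \frac{K 1}{3} = - \frac{2}{3} + \frac{K}{3}$)
$n{\left(a,s \right)} = \sqrt{2 + a s}$
$z = -9 - \frac{\sqrt{58}}{3}$ ($z = -9 + \frac{\left(-1\right) \sqrt{2 - -56}}{3} = -9 + \frac{\left(-1\right) \sqrt{2 + 56}}{3} = -9 + \frac{\left(-1\right) \sqrt{58}}{3} = -9 - \frac{\sqrt{58}}{3} \approx -11.539$)
$Z{\left(6 \right)} + z \left(-24\right) = \left(- \frac{2}{3} + \frac{1}{3} \cdot 6\right) + \left(-9 - \frac{\sqrt{58}}{3}\right) \left(-24\right) = \left(- \frac{2}{3} + 2\right) + \left(216 + 8 \sqrt{58}\right) = \frac{4}{3} + \left(216 + 8 \sqrt{58}\right) = \frac{652}{3} + 8 \sqrt{58}$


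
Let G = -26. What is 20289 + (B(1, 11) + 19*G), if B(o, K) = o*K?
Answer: 19806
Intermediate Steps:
B(o, K) = K*o
20289 + (B(1, 11) + 19*G) = 20289 + (11*1 + 19*(-26)) = 20289 + (11 - 494) = 20289 - 483 = 19806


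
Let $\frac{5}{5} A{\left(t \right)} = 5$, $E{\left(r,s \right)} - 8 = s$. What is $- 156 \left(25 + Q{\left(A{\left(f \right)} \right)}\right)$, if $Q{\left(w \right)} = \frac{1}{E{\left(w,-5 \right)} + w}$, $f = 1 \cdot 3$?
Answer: $- \frac{7839}{2} \approx -3919.5$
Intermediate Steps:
$E{\left(r,s \right)} = 8 + s$
$f = 3$
$A{\left(t \right)} = 5$
$Q{\left(w \right)} = \frac{1}{3 + w}$ ($Q{\left(w \right)} = \frac{1}{\left(8 - 5\right) + w} = \frac{1}{3 + w}$)
$- 156 \left(25 + Q{\left(A{\left(f \right)} \right)}\right) = - 156 \left(25 + \frac{1}{3 + 5}\right) = - 156 \left(25 + \frac{1}{8}\right) = \left(-156\right) \frac{201}{8} = - \frac{7839}{2}$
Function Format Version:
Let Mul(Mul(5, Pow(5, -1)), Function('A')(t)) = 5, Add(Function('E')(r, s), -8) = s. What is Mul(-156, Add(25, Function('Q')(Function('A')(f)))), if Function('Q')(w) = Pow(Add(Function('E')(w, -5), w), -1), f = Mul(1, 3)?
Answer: Rational(-7839, 2) ≈ -3919.5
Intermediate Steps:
Function('E')(r, s) = Add(8, s)
f = 3
Function('A')(t) = 5
Function('Q')(w) = Pow(Add(3, w), -1) (Function('Q')(w) = Pow(Add(Add(8, -5), w), -1) = Pow(Add(3, w), -1))
Mul(-156, Add(25, Function('Q')(Function('A')(f)))) = Mul(-156, Add(25, Pow(Add(3, 5), -1))) = Mul(-156, Add(25, Pow(8, -1))) = Mul(-156, Add(25, Rational(1, 8))) = Mul(-156, Rational(201, 8)) = Rational(-7839, 2)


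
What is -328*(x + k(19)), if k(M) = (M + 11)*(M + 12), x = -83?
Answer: -277816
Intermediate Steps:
k(M) = (11 + M)*(12 + M)
-328*(x + k(19)) = -328*(-83 + (132 + 19² + 23*19)) = -328*(-83 + (132 + 361 + 437)) = -328*(-83 + 930) = -328*847 = -277816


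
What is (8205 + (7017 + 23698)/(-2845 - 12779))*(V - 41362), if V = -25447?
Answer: -8562522371845/15624 ≈ -5.4804e+8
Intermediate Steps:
(8205 + (7017 + 23698)/(-2845 - 12779))*(V - 41362) = (8205 + (7017 + 23698)/(-2845 - 12779))*(-25447 - 41362) = (8205 + 30715/(-15624))*(-66809) = (8205 + 30715*(-1/15624))*(-66809) = (8205 - 30715/15624)*(-66809) = (128164205/15624)*(-66809) = -8562522371845/15624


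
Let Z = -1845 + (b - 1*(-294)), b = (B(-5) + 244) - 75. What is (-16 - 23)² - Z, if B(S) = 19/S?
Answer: 14534/5 ≈ 2906.8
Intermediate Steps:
b = 826/5 (b = (19/(-5) + 244) - 75 = (19*(-⅕) + 244) - 75 = (-19/5 + 244) - 75 = 1201/5 - 75 = 826/5 ≈ 165.20)
Z = -6929/5 (Z = -1845 + (826/5 - 1*(-294)) = -1845 + (826/5 + 294) = -1845 + 2296/5 = -6929/5 ≈ -1385.8)
(-16 - 23)² - Z = (-16 - 23)² - 1*(-6929/5) = (-39)² + 6929/5 = 1521 + 6929/5 = 14534/5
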